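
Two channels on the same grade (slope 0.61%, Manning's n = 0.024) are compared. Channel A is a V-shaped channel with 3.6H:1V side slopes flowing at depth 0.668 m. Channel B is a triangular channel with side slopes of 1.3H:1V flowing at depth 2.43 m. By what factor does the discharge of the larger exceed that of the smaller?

9.92

Channel A: For a triangular section with side slope z = 3.6: A = zy² = 3.6×0.668² = 1.606 m²; P = 2y√(1+z²) = 2×0.668×3.736 = 4.992 m. Hydraulic radius R = A/P = 1.606/4.992 = 0.3218 m. Q_A = (1/0.024)·1.606·0.3218^(2/3)·√0.0061 = 2.455 m³/s.
Channel B: For a triangular section with side slope z = 1.3: A = zy² = 1.3×2.43² = 7.676 m²; P = 2y√(1+z²) = 2×2.43×1.64 = 7.971 m. Hydraulic radius R = A/P = 7.676/7.971 = 0.963 m. Q_B = (1/0.024)·7.676·0.963^(2/3)·√0.0061 = 24.36 m³/s.
The larger discharge is 24.36 m³/s and the smaller is 2.455 m³/s; the ratio is 9.92.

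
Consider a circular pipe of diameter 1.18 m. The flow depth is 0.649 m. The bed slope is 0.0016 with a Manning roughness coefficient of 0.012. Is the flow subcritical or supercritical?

subcritical

For a circular section of diameter D = 1.18 m at depth y = 0.649 m, the central angle is θ = 2 arccos(1 − 2y/D) = 3.342 rad. Then A = (D²/8)(θ − sin θ) = 0.6163 m² and P = Dθ/2 = 1.972 m.
Hydraulic radius R = A/P = 0.6163/1.972 = 0.3126 m.
V = (1/n) R^(2/3) √S = (1/0.012) × 0.3126^(2/3) × √0.0016 = 1.535 m/s. Hydraulic depth D_h = A/T = 0.6163/1.174 = 0.5249 m.
Froude number Fr = V/√(g·D_h) = 1.535/√(9.81×0.5249) = 0.677, which is less than 1, so the flow is subcritical.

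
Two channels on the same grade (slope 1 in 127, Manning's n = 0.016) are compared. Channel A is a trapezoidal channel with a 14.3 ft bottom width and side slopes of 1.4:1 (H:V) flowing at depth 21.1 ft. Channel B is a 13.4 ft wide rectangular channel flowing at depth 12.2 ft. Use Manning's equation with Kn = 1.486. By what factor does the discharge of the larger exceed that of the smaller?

Channel A: With bottom width b = 14.3 ft and side slope z = 1.4: A = (b + zy)y = (14.3 + 1.4×21.1)×21.1 = 925 ft²; P = b + 2y√(1+z²) = 14.3 + 2×21.1×1.72 = 86.9 ft. Hydraulic radius R = A/P = 925/86.9 = 10.64 ft. Q_A = (1.486/0.016)·925·10.64^(2/3)·√0.007874 = 36890 ft³/s.
Channel B: Flow area A = b·y = 13.4 × 12.2 = 163.5 ft². Wetted perimeter P = b + 2y = 13.4 + 2×12.2 = 37.8 ft. Hydraulic radius R = A/P = 163.5/37.8 = 4.325 ft. Q_B = (1.486/0.016)·163.5·4.325^(2/3)·√0.007874 = 3576 ft³/s.
The larger discharge is 36890 ft³/s and the smaller is 3576 ft³/s; the ratio is 10.3.

10.3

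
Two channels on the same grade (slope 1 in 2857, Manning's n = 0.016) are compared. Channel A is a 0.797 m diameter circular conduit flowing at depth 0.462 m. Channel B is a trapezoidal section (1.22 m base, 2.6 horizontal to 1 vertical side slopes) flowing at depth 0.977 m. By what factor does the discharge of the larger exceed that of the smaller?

22.8

Channel A: For a circular section of diameter D = 0.797 m at depth y = 0.462 m, the central angle is θ = 2 arccos(1 − 2y/D) = 3.462 rad. Then A = (D²/8)(θ − sin θ) = 0.2998 m² and P = Dθ/2 = 1.379 m. Hydraulic radius R = A/P = 0.2998/1.379 = 0.2174 m. Q_A = (1/0.016)·0.2998·0.2174^(2/3)·√0.00035 = 0.1267 m³/s.
Channel B: With bottom width b = 1.22 m and side slope z = 2.6: A = (b + zy)y = (1.22 + 2.6×0.977)×0.977 = 3.674 m²; P = b + 2y√(1+z²) = 1.22 + 2×0.977×2.786 = 6.663 m. Hydraulic radius R = A/P = 3.674/6.663 = 0.5513 m. Q_B = (1/0.016)·3.674·0.5513^(2/3)·√0.00035 = 2.888 m³/s.
The larger discharge is 2.888 m³/s and the smaller is 0.1267 m³/s; the ratio is 22.8.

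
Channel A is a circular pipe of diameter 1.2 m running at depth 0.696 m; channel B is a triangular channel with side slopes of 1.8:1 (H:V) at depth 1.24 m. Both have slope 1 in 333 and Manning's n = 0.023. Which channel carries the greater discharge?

Channel A: For a circular section of diameter D = 1.2 m at depth y = 0.696 m, the central angle is θ = 2 arccos(1 − 2y/D) = 3.463 rad. Then A = (D²/8)(θ − sin θ) = 0.6802 m² and P = Dθ/2 = 2.078 m. Hydraulic radius R = A/P = 0.6802/2.078 = 0.3274 m. Q_A = (1/0.023)·0.6802·0.3274^(2/3)·√0.003003 = 0.7698 m³/s.
Channel B: For a triangular section with side slope z = 1.8: A = zy² = 1.8×1.24² = 2.768 m²; P = 2y√(1+z²) = 2×1.24×2.059 = 5.107 m. Hydraulic radius R = A/P = 2.768/5.107 = 0.542 m. Q_B = (1/0.023)·2.768·0.542^(2/3)·√0.003003 = 4.383 m³/s.
Q_A = 0.7698 m³/s vs Q_B = 4.383 m³/s, so channel B carries more.

channel B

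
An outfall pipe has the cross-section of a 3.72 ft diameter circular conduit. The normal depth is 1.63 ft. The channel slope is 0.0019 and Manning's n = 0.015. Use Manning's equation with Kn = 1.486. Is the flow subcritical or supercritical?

For a circular section of diameter D = 3.72 ft at depth y = 1.63 ft, the central angle is θ = 2 arccos(1 − 2y/D) = 2.894 rad. Then A = (D²/8)(θ − sin θ) = 4.581 ft² and P = Dθ/2 = 5.382 ft.
Hydraulic radius R = A/P = 4.581/5.382 = 0.8511 ft.
V = (1.486/n) R^(2/3) √S = (1.486/0.015) × 0.8511^(2/3) × √0.0019 = 3.878 ft/s. Hydraulic depth D_h = A/T = 4.581/3.691 = 1.241 ft.
Froude number Fr = V/√(g·D_h) = 3.878/√(32.2×1.241) = 0.614, which is less than 1, so the flow is subcritical.

subcritical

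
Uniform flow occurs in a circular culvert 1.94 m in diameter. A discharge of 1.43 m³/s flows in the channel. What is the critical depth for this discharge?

At critical depth, Q² T / (g A³) = 1, i.e. A³/T = Q²/g = 1.43²/9.81 = 0.2085.
At y = 0.66 m: A³/T = 0.3796 — high.
At y = 0.565 m: A³/T = 0.208 — close enough.

y_c = 0.565 m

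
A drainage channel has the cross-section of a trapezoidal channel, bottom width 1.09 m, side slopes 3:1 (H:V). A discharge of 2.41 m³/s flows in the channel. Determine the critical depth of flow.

y_c = 0.514 m

At critical depth, Q² T / (g A³) = 1, i.e. A³/T = Q²/g = 2.41²/9.81 = 0.5921.
Trying y = 0.44 m: A³/T = 0.3197 — low.
Trying y = 0.649 m: A³/T = 1.536 — high.
Trying y = 0.514 m: A³/T = 0.5932 — matches.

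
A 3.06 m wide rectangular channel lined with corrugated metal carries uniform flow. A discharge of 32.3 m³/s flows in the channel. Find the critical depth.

y_c = 2.25 m

For a rectangular channel, critical depth y_c = (q²/g)^(1/3) where q = Q/b = 32.3/3.06 = 10.56 m²/s.
So y_c = (10.56²/9.81)^(1/3) = 2.25 m.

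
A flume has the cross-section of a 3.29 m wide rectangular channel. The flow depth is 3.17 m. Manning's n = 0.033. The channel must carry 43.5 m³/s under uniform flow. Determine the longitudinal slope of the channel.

Flow area A = b·y = 3.29 × 3.17 = 10.43 m². Wetted perimeter P = b + 2y = 3.29 + 2×3.17 = 9.63 m.
Hydraulic radius R = A/P = 10.43/9.63 = 1.083 m.
From Manning's equation, S = [nQ / (1 A R^(2/3))]² = [0.033 × 43.5 / (1 × 10.43 × 1.083^(2/3))]² = 0.017.

S = 0.017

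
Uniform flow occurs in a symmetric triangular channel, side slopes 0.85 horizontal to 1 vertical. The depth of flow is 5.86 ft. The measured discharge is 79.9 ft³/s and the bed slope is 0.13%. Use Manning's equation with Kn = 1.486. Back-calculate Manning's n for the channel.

n = 0.03

For a triangular section with side slope z = 0.85: A = zy² = 0.85×5.86² = 29.19 ft²; P = 2y√(1+z²) = 2×5.86×1.312 = 15.38 ft.
Hydraulic radius R = A/P = 29.19/15.38 = 1.898 ft.
Rearranging Manning's equation: n = (1.486/Q) A R^(2/3) S^(1/2) = (1.486/79.9) × 29.19 × 1.898^(2/3) × √0.0013 = 0.03.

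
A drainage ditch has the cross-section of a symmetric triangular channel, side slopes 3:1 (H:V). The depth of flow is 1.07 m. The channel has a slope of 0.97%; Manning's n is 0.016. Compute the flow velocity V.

For a triangular section with side slope z = 3: A = zy² = 3×1.07² = 3.435 m²; P = 2y√(1+z²) = 2×1.07×3.162 = 6.767 m.
Hydraulic radius R = A/P = 3.435/6.767 = 0.5075 m.
From Manning's equation, V = (1/n) R^(2/3) S^(1/2) = (1/0.016) × 0.5075^(2/3) × 0.0097^(1/2) = 3.92 m/s.

V = 3.92 m/s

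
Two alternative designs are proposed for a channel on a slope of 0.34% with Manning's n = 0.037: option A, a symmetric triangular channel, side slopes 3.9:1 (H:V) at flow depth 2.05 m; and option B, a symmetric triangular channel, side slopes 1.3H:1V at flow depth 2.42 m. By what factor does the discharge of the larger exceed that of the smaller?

2.2

Channel A: For a triangular section with side slope z = 3.9: A = zy² = 3.9×2.05² = 16.39 m²; P = 2y√(1+z²) = 2×2.05×4.026 = 16.51 m. Hydraulic radius R = A/P = 16.39/16.51 = 0.9929 m. Q_A = (1/0.037)·16.39·0.9929^(2/3)·√0.0034 = 25.71 m³/s.
Channel B: For a triangular section with side slope z = 1.3: A = zy² = 1.3×2.42² = 7.613 m²; P = 2y√(1+z²) = 2×2.42×1.64 = 7.938 m. Hydraulic radius R = A/P = 7.613/7.938 = 0.9591 m. Q_B = (1/0.037)·7.613·0.9591^(2/3)·√0.0034 = 11.67 m³/s.
The larger discharge is 25.71 m³/s and the smaller is 11.67 m³/s; the ratio is 2.2.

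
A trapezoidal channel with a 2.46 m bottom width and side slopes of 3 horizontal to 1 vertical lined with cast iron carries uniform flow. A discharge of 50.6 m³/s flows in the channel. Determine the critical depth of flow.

y_c = 1.89 m

At critical depth, Q² T / (g A³) = 1, i.e. A³/T = Q²/g = 50.6²/9.81 = 261.
Trying y = 2.09 m: A³/T = 404.9 — too large.
Trying y = 1.29 m: A³/T = 53.38 — too small.
Trying y = 1.89 m: A³/T = 262.9 — close enough.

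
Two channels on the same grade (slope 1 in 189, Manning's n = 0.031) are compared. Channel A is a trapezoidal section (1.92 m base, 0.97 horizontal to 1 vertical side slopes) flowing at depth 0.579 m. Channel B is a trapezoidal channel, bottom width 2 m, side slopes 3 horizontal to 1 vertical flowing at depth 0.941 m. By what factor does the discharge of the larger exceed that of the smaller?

3.96

Channel A: With bottom width b = 1.92 m and side slope z = 0.97: A = (b + zy)y = (1.92 + 0.97×0.579)×0.579 = 1.437 m²; P = b + 2y√(1+z²) = 1.92 + 2×0.579×1.393 = 3.533 m. Hydraulic radius R = A/P = 1.437/3.533 = 0.4067 m. Q_A = (1/0.031)·1.437·0.4067^(2/3)·√0.005291 = 1.851 m³/s.
Channel B: With bottom width b = 2 m and side slope z = 3: A = (b + zy)y = (2 + 3×0.941)×0.941 = 4.538 m²; P = b + 2y√(1+z²) = 2 + 2×0.941×3.162 = 7.951 m. Hydraulic radius R = A/P = 4.538/7.951 = 0.5708 m. Q_B = (1/0.031)·4.538·0.5708^(2/3)·√0.005291 = 7.328 m³/s.
The larger discharge is 7.328 m³/s and the smaller is 1.851 m³/s; the ratio is 3.96.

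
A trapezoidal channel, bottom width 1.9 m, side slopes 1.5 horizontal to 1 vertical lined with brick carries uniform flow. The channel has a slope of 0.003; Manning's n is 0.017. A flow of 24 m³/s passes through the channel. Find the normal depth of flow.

Manning's equation rearranged: A R^(2/3) = nQ / (1·√S) = 0.017 × 24 / (√0.003) = 7.449.
At y = 1.96 m: A R^(2/3) = 9.849 — too large.
At y = 1.72 m: A R^(2/3) = 7.452 — matches.

y_n = 1.72 m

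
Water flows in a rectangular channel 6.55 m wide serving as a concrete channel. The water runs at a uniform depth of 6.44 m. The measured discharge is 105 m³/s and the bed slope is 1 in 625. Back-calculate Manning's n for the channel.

n = 0.0269

Flow area A = b·y = 6.55 × 6.44 = 42.18 m². Wetted perimeter P = b + 2y = 6.55 + 2×6.44 = 19.43 m.
Hydraulic radius R = A/P = 42.18/19.43 = 2.171 m.
Rearranging Manning's equation: n = (1/Q) A R^(2/3) S^(1/2) = (1/105) × 42.18 × 2.171^(2/3) × √0.0016 = 0.0269.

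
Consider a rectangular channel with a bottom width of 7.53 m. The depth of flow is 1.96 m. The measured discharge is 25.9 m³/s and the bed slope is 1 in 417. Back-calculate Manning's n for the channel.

n = 0.0331

Flow area A = b·y = 7.53 × 1.96 = 14.76 m². Wetted perimeter P = b + 2y = 7.53 + 2×1.96 = 11.45 m.
Hydraulic radius R = A/P = 14.76/11.45 = 1.289 m.
Rearranging Manning's equation: n = (1/Q) A R^(2/3) S^(1/2) = (1/25.9) × 14.76 × 1.289^(2/3) × √0.002398 = 0.0331.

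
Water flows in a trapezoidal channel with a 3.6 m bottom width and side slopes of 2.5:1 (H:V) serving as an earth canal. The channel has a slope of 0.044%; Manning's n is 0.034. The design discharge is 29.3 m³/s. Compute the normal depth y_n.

Manning's equation rearranged: A R^(2/3) = nQ / (1·√S) = 0.034 × 29.3 / (√0.00044) = 47.49.
At y = 2.2 m: A R^(2/3) = 23.8 — low.
At y = 3.85 m: A R^(2/3) = 83.3 — high.
At y = 3.01 m: A R^(2/3) = 47.52 — close enough.

y_n = 3.01 m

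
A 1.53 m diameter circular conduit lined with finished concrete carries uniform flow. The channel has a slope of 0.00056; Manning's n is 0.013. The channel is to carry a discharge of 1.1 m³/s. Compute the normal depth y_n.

Manning's equation rearranged: A R^(2/3) = nQ / (1·√S) = 0.013 × 1.1 / (√0.00056) = 0.6043.
Trying y = 1.02 m: A R^(2/3) = 0.7594 — over.
Trying y = 0.723 m: A R^(2/3) = 0.4396 — short.
Trying y = 0.875 m: A R^(2/3) = 0.604 — matches.

y_n = 0.875 m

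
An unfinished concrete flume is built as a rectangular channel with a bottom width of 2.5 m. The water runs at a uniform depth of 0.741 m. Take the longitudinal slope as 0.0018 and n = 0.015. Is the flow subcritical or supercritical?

subcritical

Flow area A = b·y = 2.5 × 0.741 = 1.853 m². Wetted perimeter P = b + 2y = 2.5 + 2×0.741 = 3.982 m.
Hydraulic radius R = A/P = 1.853/3.982 = 0.4652 m.
V = (1/n) R^(2/3) √S = (1/0.015) × 0.4652^(2/3) × √0.0018 = 1.698 m/s. Hydraulic depth D_h = A/T = 1.853/2.5 = 0.741 m.
Froude number Fr = V/√(g·D_h) = 1.698/√(9.81×0.741) = 0.63, which is less than 1, so the flow is subcritical.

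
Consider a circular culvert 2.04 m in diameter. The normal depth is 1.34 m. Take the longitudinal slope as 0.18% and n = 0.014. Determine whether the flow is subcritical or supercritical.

subcritical

For a circular section of diameter D = 2.04 m at depth y = 1.34 m, the central angle is θ = 2 arccos(1 − 2y/D) = 3.78 rad. Then A = (D²/8)(θ − sin θ) = 2.276 m² and P = Dθ/2 = 3.855 m.
Hydraulic radius R = A/P = 2.276/3.855 = 0.5904 m.
V = (1/n) R^(2/3) √S = (1/0.014) × 0.5904^(2/3) × √0.0018 = 2.133 m/s. Hydraulic depth D_h = A/T = 2.276/1.937 = 1.175 m.
Froude number Fr = V/√(g·D_h) = 2.133/√(9.81×1.175) = 0.628, which is less than 1, so the flow is subcritical.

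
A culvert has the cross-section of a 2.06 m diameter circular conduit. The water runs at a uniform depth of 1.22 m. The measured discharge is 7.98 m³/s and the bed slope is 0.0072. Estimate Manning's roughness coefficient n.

n = 0.015

For a circular section of diameter D = 2.06 m at depth y = 1.22 m, the central angle is θ = 2 arccos(1 − 2y/D) = 3.513 rad. Then A = (D²/8)(θ − sin θ) = 2.056 m² and P = Dθ/2 = 3.618 m.
Hydraulic radius R = A/P = 2.056/3.618 = 0.5682 m.
Rearranging Manning's equation: n = (1/Q) A R^(2/3) S^(1/2) = (1/7.98) × 2.056 × 0.5682^(2/3) × √0.0072 = 0.015.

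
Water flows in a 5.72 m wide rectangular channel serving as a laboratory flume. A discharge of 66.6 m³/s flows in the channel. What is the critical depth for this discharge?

y_c = 2.4 m

For a rectangular channel, critical depth y_c = (q²/g)^(1/3) where q = Q/b = 66.6/5.72 = 11.64 m²/s.
So y_c = (11.64²/9.81)^(1/3) = 2.4 m.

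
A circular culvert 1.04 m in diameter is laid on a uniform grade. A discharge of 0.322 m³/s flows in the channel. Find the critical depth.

At critical depth, Q² T / (g A³) = 1, i.e. A³/T = Q²/g = 0.322²/9.81 = 0.01057.
Try y = 0.252 m: A³/T = 0.004502 — short.
Try y = 0.381 m: A³/T = 0.02236 — over.
Try y = 0.314 m: A³/T = 0.01059 — close enough.

y_c = 0.314 m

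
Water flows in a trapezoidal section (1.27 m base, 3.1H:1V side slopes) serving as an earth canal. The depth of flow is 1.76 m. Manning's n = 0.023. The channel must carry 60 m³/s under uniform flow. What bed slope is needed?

S = 0.015

With bottom width b = 1.27 m and side slope z = 3.1: A = (b + zy)y = (1.27 + 3.1×1.76)×1.76 = 11.84 m²; P = b + 2y√(1+z²) = 1.27 + 2×1.76×3.257 = 12.74 m.
Hydraulic radius R = A/P = 11.84/12.74 = 0.9295 m.
From Manning's equation, S = [nQ / (1 A R^(2/3))]² = [0.023 × 60 / (1 × 11.84 × 0.9295^(2/3))]² = 0.015.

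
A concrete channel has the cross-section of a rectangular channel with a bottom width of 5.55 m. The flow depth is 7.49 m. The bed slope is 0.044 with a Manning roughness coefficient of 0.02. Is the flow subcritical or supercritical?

supercritical

Flow area A = b·y = 5.55 × 7.49 = 41.57 m². Wetted perimeter P = b + 2y = 5.55 + 2×7.49 = 20.53 m.
Hydraulic radius R = A/P = 41.57/20.53 = 2.025 m.
V = (1/n) R^(2/3) √S = (1/0.02) × 2.025^(2/3) × √0.044 = 16.79 m/s. Hydraulic depth D_h = A/T = 41.57/5.55 = 7.49 m.
Froude number Fr = V/√(g·D_h) = 16.79/√(9.81×7.49) = 1.96, which is greater than 1, so the flow is supercritical.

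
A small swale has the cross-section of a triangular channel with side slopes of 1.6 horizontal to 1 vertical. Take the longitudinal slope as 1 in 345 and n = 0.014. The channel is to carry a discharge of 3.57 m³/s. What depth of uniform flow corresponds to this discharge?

y_n = 1.01 m

Manning's equation rearranged: A R^(2/3) = nQ / (1·√S) = 0.014 × 3.57 / (√0.002899) = 0.9283.
At y = 1.26 m: A R^(2/3) = 1.672 — high.
At y = 0.872 m: A R^(2/3) = 0.6267 — low.
At y = 1.01 m: A R^(2/3) = 0.9273 — close enough.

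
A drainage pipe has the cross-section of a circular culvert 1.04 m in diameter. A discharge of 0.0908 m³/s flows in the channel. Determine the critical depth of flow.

y_c = 0.164 m

At critical depth, Q² T / (g A³) = 1, i.e. A³/T = Q²/g = 0.0908²/9.81 = 0.0008404.
Try y = 0.199 m: A³/T = 0.001788 — high.
Try y = 0.164 m: A³/T = 0.0008363 — ≈ 0.0008404.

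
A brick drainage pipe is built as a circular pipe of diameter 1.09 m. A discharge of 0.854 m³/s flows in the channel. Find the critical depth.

At critical depth, Q² T / (g A³) = 1, i.e. A³/T = Q²/g = 0.854²/9.81 = 0.07434.
Trying y = 0.627 m: A³/T = 0.1592 — high.
Trying y = 0.514 m: A³/T = 0.07449 — matches.

y_c = 0.514 m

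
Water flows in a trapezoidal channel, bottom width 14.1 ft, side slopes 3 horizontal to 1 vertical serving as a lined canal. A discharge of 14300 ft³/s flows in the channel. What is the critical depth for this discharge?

At critical depth, Q² T / (g A³) = 1, i.e. A³/T = Q²/g = 14300²/32.2 = 6351000.
At y = 11.7 ft: A³/T = 2263000 — low.
At y = 17 ft: A³/T = 11680000 — high.
At y = 14.8 ft: A³/T = 6307000 — ≈ 6351000.

y_c = 14.8 ft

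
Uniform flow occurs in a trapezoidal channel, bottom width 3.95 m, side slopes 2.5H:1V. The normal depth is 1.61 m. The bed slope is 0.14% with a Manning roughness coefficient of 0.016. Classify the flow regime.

With bottom width b = 3.95 m and side slope z = 2.5: A = (b + zy)y = (3.95 + 2.5×1.61)×1.61 = 12.84 m²; P = b + 2y√(1+z²) = 3.95 + 2×1.61×2.693 = 12.62 m.
Hydraulic radius R = A/P = 12.84/12.62 = 1.017 m.
V = (1/n) R^(2/3) √S = (1/0.016) × 1.017^(2/3) × √0.0014 = 2.366 m/s. Hydraulic depth D_h = A/T = 12.84/12 = 1.07 m.
Froude number Fr = V/√(g·D_h) = 2.366/√(9.81×1.07) = 0.73, which is less than 1, so the flow is subcritical.

subcritical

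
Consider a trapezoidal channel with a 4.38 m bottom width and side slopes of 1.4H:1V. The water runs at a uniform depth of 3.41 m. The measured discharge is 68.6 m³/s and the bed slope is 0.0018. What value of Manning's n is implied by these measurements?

With bottom width b = 4.38 m and side slope z = 1.4: A = (b + zy)y = (4.38 + 1.4×3.41)×3.41 = 31.22 m²; P = b + 2y√(1+z²) = 4.38 + 2×3.41×1.72 = 16.11 m.
Hydraulic radius R = A/P = 31.22/16.11 = 1.937 m.
Rearranging Manning's equation: n = (1/Q) A R^(2/3) S^(1/2) = (1/68.6) × 31.22 × 1.937^(2/3) × √0.0018 = 0.03.

n = 0.03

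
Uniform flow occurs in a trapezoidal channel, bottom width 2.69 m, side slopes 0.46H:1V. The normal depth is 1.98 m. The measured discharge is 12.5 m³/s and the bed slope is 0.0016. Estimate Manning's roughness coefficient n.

n = 0.023

With bottom width b = 2.69 m and side slope z = 0.46: A = (b + zy)y = (2.69 + 0.46×1.98)×1.98 = 7.13 m²; P = b + 2y√(1+z²) = 2.69 + 2×1.98×1.101 = 7.049 m.
Hydraulic radius R = A/P = 7.13/7.049 = 1.011 m.
Rearranging Manning's equation: n = (1/Q) A R^(2/3) S^(1/2) = (1/12.5) × 7.13 × 1.011^(2/3) × √0.0016 = 0.023.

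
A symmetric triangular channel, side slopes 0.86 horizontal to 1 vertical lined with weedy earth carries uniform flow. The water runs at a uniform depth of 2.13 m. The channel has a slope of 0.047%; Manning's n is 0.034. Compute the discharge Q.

Q = 1.95 m³/s

For a triangular section with side slope z = 0.86: A = zy² = 0.86×2.13² = 3.902 m²; P = 2y√(1+z²) = 2×2.13×1.319 = 5.619 m.
Hydraulic radius R = A/P = 3.902/5.619 = 0.6944 m.
Manning's equation: Q = (1/n) A R^(2/3) S^(1/2) = (1/0.034) × 3.902 × 0.6944^(2/3) × 0.00047^(1/2) = 1.95 m³/s.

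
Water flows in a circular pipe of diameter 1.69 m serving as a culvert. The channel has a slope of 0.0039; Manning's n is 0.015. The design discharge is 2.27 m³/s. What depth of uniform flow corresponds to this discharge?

Manning's equation rearranged: A R^(2/3) = nQ / (1·√S) = 0.015 × 2.27 / (√0.0039) = 0.5452.
Trying y = 0.611 m: A R^(2/3) = 0.353 — too small.
Trying y = 0.991 m: A R^(2/3) = 0.819 — too large.
Trying y = 0.776 m: A R^(2/3) = 0.5451 — matches.

y_n = 0.776 m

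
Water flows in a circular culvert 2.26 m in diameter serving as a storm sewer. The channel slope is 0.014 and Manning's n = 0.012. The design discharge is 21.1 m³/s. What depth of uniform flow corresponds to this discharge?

y_n = 1.5 m

Manning's equation rearranged: A R^(2/3) = nQ / (1·√S) = 0.012 × 21.1 / (√0.014) = 2.14.
Try y = 1.85 m: A R^(2/3) = 2.738 — over.
Try y = 1.24 m: A R^(2/3) = 1.6 — short.
Try y = 1.5 m: A R^(2/3) = 2.136 — matches.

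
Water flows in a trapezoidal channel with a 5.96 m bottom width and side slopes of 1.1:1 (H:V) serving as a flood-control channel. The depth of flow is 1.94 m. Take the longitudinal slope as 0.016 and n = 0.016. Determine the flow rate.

Q = 151 m³/s

With bottom width b = 5.96 m and side slope z = 1.1: A = (b + zy)y = (5.96 + 1.1×1.94)×1.94 = 15.7 m²; P = b + 2y√(1+z²) = 5.96 + 2×1.94×1.487 = 11.73 m.
Hydraulic radius R = A/P = 15.7/11.73 = 1.339 m.
Manning's equation: Q = (1/n) A R^(2/3) S^(1/2) = (1/0.016) × 15.7 × 1.339^(2/3) × 0.016^(1/2) = 151 m³/s.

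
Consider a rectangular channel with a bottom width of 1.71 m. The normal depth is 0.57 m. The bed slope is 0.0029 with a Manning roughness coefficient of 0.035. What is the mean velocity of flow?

V = 0.752 m/s

Flow area A = b·y = 1.71 × 0.57 = 0.9747 m². Wetted perimeter P = b + 2y = 1.71 + 2×0.57 = 2.85 m.
Hydraulic radius R = A/P = 0.9747/2.85 = 0.342 m.
From Manning's equation, V = (1/n) R^(2/3) S^(1/2) = (1/0.035) × 0.342^(2/3) × 0.0029^(1/2) = 0.752 m/s.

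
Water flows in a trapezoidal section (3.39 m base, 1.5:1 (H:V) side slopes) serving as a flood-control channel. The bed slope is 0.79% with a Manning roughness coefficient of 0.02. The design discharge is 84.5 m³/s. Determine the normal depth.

y_n = 2.29 m

Manning's equation rearranged: A R^(2/3) = nQ / (1·√S) = 0.02 × 84.5 / (√0.0079) = 19.01.
Trying y = 1.67 m: A R^(2/3) = 10.14 — short.
Trying y = 2.91 m: A R^(2/3) = 31.2 — over.
Trying y = 2.29 m: A R^(2/3) = 19.01 — ≈ 19.01.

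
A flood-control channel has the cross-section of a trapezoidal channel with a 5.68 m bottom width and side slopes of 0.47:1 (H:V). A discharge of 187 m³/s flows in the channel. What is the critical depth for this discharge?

y_c = 4.24 m

At critical depth, Q² T / (g A³) = 1, i.e. A³/T = Q²/g = 187²/9.81 = 3565.
Try y = 4.91 m: A³/T = 5860 — too large.
Try y = 4.24 m: A³/T = 3562 — ≈ 3565.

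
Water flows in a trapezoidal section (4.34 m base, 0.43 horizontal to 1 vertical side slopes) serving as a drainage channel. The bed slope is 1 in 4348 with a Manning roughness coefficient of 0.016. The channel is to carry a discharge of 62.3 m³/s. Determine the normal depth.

Manning's equation rearranged: A R^(2/3) = nQ / (1·√S) = 0.016 × 62.3 / (√0.00023) = 65.73.
Try y = 7.04 m: A R^(2/3) = 99 — too large.
Try y = 4.74 m: A R^(2/3) = 48.98 — too small.
Try y = 5.61 m: A R^(2/3) = 65.78 — close enough.

y_n = 5.61 m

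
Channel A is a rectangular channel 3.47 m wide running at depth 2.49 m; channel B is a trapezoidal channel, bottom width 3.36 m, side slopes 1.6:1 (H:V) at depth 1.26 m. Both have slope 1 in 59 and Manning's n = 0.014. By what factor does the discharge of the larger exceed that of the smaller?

Channel A: Flow area A = b·y = 3.47 × 2.49 = 8.64 m². Wetted perimeter P = b + 2y = 3.47 + 2×2.49 = 8.45 m. Hydraulic radius R = A/P = 8.64/8.45 = 1.023 m. Q_A = (1/0.014)·8.64·1.023^(2/3)·√0.01695 = 81.55 m³/s.
Channel B: With bottom width b = 3.36 m and side slope z = 1.6: A = (b + zy)y = (3.36 + 1.6×1.26)×1.26 = 6.774 m²; P = b + 2y√(1+z²) = 3.36 + 2×1.26×1.887 = 8.115 m. Hydraulic radius R = A/P = 6.774/8.115 = 0.8347 m. Q_B = (1/0.014)·6.774·0.8347^(2/3)·√0.01695 = 55.84 m³/s.
The larger discharge is 81.55 m³/s and the smaller is 55.84 m³/s; the ratio is 1.46.

1.46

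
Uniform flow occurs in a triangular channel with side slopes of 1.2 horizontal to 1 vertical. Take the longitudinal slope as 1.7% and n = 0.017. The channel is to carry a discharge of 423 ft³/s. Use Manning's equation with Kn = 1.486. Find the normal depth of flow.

Manning's equation rearranged: A R^(2/3) = nQ / (1.486·√S) = 0.017 × 423 / (1.486 × √0.017) = 37.11.
At y = 3.65 ft: A R^(2/3) = 20.03 — short.
At y = 4.6 ft: A R^(2/3) = 37.11 — ≈ 37.11.

y_n = 4.6 ft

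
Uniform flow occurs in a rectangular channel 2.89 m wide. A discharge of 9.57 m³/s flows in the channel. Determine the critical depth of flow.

For a rectangular channel, critical depth y_c = (q²/g)^(1/3) where q = Q/b = 9.57/2.89 = 3.311 m²/s.
So y_c = (3.311²/9.81)^(1/3) = 1.04 m.

y_c = 1.04 m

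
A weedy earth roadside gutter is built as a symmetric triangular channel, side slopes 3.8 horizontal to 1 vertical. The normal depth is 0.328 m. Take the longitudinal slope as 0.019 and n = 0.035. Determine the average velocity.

V = 1.15 m/s

For a triangular section with side slope z = 3.8: A = zy² = 3.8×0.328² = 0.4088 m²; P = 2y√(1+z²) = 2×0.328×3.929 = 2.578 m.
Hydraulic radius R = A/P = 0.4088/2.578 = 0.1586 m.
From Manning's equation, V = (1/n) R^(2/3) S^(1/2) = (1/0.035) × 0.1586^(2/3) × 0.019^(1/2) = 1.15 m/s.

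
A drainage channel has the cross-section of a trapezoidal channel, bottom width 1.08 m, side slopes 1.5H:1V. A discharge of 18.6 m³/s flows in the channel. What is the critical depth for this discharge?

At critical depth, Q² T / (g A³) = 1, i.e. A³/T = Q²/g = 18.6²/9.81 = 35.27.
Try y = 1.5 m: A³/T = 22.33 — low.
Try y = 1.82 m: A³/T = 50.98 — high.
Try y = 1.67 m: A³/T = 35.24 — close enough.

y_c = 1.67 m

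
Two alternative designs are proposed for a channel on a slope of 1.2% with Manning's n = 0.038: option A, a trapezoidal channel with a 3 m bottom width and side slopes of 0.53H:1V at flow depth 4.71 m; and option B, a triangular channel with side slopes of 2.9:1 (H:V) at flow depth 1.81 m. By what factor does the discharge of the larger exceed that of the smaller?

Channel A: With bottom width b = 3 m and side slope z = 0.53: A = (b + zy)y = (3 + 0.53×4.71)×4.71 = 25.89 m²; P = b + 2y√(1+z²) = 3 + 2×4.71×1.132 = 13.66 m. Hydraulic radius R = A/P = 25.89/13.66 = 1.895 m. Q_A = (1/0.038)·25.89·1.895^(2/3)·√0.012 = 114.3 m³/s.
Channel B: For a triangular section with side slope z = 2.9: A = zy² = 2.9×1.81² = 9.501 m²; P = 2y√(1+z²) = 2×1.81×3.068 = 11.1 m. Hydraulic radius R = A/P = 9.501/11.1 = 0.8556 m. Q_B = (1/0.038)·9.501·0.8556^(2/3)·√0.012 = 24.68 m³/s.
The larger discharge is 114.3 m³/s and the smaller is 24.68 m³/s; the ratio is 4.63.

4.63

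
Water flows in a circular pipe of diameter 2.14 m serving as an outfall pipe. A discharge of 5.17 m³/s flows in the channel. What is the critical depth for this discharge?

y_c = 1.07 m

At critical depth, Q² T / (g A³) = 1, i.e. A³/T = Q²/g = 5.17²/9.81 = 2.725.
Trying y = 0.833 m: A³/T = 1.042 — short.
Trying y = 1.07 m: A³/T = 2.718 — matches.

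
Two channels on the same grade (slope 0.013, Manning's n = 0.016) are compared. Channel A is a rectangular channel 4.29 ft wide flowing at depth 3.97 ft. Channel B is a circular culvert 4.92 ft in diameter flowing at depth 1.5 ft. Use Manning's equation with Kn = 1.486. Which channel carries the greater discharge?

Channel A: Flow area A = b·y = 4.29 × 3.97 = 17.03 ft². Wetted perimeter P = b + 2y = 4.29 + 2×3.97 = 12.23 ft. Hydraulic radius R = A/P = 17.03/12.23 = 1.393 ft. Q_A = (1.486/0.016)·17.03·1.393^(2/3)·√0.013 = 224.9 ft³/s.
Channel B: For a circular section of diameter D = 4.92 ft at depth y = 1.5 ft, the central angle is θ = 2 arccos(1 − 2y/D) = 2.34 rad. Then A = (D²/8)(θ − sin θ) = 4.905 ft² and P = Dθ/2 = 5.756 ft. Hydraulic radius R = A/P = 4.905/5.756 = 0.8522 ft. Q_B = (1.486/0.016)·4.905·0.8522^(2/3)·√0.013 = 46.69 ft³/s.
Q_A = 224.9 ft³/s vs Q_B = 46.69 ft³/s, so channel A carries more.

channel A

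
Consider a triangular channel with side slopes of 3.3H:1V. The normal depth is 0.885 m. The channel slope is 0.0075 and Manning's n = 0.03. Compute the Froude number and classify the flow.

subcritical

For a triangular section with side slope z = 3.3: A = zy² = 3.3×0.885² = 2.585 m²; P = 2y√(1+z²) = 2×0.885×3.448 = 6.103 m.
Hydraulic radius R = A/P = 2.585/6.103 = 0.4235 m.
V = (1/n) R^(2/3) √S = (1/0.03) × 0.4235^(2/3) × √0.0075 = 1.628 m/s. Hydraulic depth D_h = A/T = 2.585/5.841 = 0.4425 m.
Froude number Fr = V/√(g·D_h) = 1.628/√(9.81×0.4425) = 0.781, which is less than 1, so the flow is subcritical.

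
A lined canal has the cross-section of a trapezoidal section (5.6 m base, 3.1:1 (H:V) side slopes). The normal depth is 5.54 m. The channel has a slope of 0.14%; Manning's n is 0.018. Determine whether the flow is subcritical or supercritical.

With bottom width b = 5.6 m and side slope z = 3.1: A = (b + zy)y = (5.6 + 3.1×5.54)×5.54 = 126.2 m²; P = b + 2y√(1+z²) = 5.6 + 2×5.54×3.257 = 41.69 m.
Hydraulic radius R = A/P = 126.2/41.69 = 3.026 m.
V = (1/n) R^(2/3) √S = (1/0.018) × 3.026^(2/3) × √0.0014 = 4.349 m/s. Hydraulic depth D_h = A/T = 126.2/39.95 = 3.158 m.
Froude number Fr = V/√(g·D_h) = 4.349/√(9.81×3.158) = 0.781, which is less than 1, so the flow is subcritical.

subcritical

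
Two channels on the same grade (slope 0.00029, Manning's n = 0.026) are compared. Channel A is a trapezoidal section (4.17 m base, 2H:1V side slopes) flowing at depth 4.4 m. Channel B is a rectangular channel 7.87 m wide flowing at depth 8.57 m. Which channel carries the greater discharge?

channel B

Channel A: With bottom width b = 4.17 m and side slope z = 2: A = (b + zy)y = (4.17 + 2×4.4)×4.4 = 57.07 m²; P = b + 2y√(1+z²) = 4.17 + 2×4.4×2.236 = 23.85 m. Hydraulic radius R = A/P = 57.07/23.85 = 2.393 m. Q_A = (1/0.026)·57.07·2.393^(2/3)·√0.00029 = 66.87 m³/s.
Channel B: Flow area A = b·y = 7.87 × 8.57 = 67.45 m². Wetted perimeter P = b + 2y = 7.87 + 2×8.57 = 25.01 m. Hydraulic radius R = A/P = 67.45/25.01 = 2.697 m. Q_B = (1/0.026)·67.45·2.697^(2/3)·√0.00029 = 85.59 m³/s.
Q_A = 66.87 m³/s vs Q_B = 85.59 m³/s, so channel B carries more.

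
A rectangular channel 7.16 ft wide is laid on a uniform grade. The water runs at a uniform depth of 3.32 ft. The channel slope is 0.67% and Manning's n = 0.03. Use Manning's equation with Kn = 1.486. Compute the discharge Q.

Flow area A = b·y = 7.16 × 3.32 = 23.77 ft². Wetted perimeter P = b + 2y = 7.16 + 2×3.32 = 13.8 ft.
Hydraulic radius R = A/P = 23.77/13.8 = 1.723 ft.
Manning's equation: Q = (1.486/n) A R^(2/3) S^(1/2) = (1.486/0.03) × 23.77 × 1.723^(2/3) × 0.0067^(1/2) = 138 ft³/s.

Q = 138 ft³/s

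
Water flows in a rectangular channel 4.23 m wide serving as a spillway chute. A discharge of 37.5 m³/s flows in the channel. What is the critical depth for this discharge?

For a rectangular channel, critical depth y_c = (q²/g)^(1/3) where q = Q/b = 37.5/4.23 = 8.865 m²/s.
So y_c = (8.865²/9.81)^(1/3) = 2 m.

y_c = 2 m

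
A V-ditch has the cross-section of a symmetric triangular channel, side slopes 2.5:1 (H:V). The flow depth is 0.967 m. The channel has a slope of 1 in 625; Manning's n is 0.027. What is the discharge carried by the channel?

For a triangular section with side slope z = 2.5: A = zy² = 2.5×0.967² = 2.338 m²; P = 2y√(1+z²) = 2×0.967×2.693 = 5.207 m.
Hydraulic radius R = A/P = 2.338/5.207 = 0.4489 m.
Manning's equation: Q = (1/n) A R^(2/3) S^(1/2) = (1/0.027) × 2.338 × 0.4489^(2/3) × 0.0016^(1/2) = 2.03 m³/s.

Q = 2.03 m³/s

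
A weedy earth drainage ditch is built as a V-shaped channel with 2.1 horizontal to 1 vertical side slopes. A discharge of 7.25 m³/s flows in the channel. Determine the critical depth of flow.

y_c = 1.19 m

At critical depth, Q² T / (g A³) = 1, i.e. A³/T = Q²/g = 7.25²/9.81 = 5.358.
Try y = 0.843 m: A³/T = 0.9387 — low.
Try y = 1.19 m: A³/T = 5.262 — matches.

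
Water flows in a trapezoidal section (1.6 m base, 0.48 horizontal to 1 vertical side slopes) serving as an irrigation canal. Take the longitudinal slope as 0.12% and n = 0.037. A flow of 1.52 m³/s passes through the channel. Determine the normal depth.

y_n = 1.1 m

Manning's equation rearranged: A R^(2/3) = nQ / (1·√S) = 0.037 × 1.52 / (√0.0012) = 1.624.
Trying y = 0.842 m: A R^(2/3) = 1.044 — short.
Trying y = 1.1 m: A R^(2/3) = 1.627 — close enough.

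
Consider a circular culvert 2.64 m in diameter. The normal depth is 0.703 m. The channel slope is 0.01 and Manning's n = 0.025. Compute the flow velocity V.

For a circular section of diameter D = 2.64 m at depth y = 0.703 m, the central angle is θ = 2 arccos(1 − 2y/D) = 2.169 rad. Then A = (D²/8)(θ − sin θ) = 1.17 m² and P = Dθ/2 = 2.863 m.
Hydraulic radius R = A/P = 1.17/2.863 = 0.4085 m.
From Manning's equation, V = (1/n) R^(2/3) S^(1/2) = (1/0.025) × 0.4085^(2/3) × 0.01^(1/2) = 2.2 m/s.

V = 2.2 m/s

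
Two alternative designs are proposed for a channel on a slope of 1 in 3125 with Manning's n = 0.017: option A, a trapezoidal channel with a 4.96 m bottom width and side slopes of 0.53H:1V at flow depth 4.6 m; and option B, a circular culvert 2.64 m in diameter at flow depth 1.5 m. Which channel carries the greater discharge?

Channel A: With bottom width b = 4.96 m and side slope z = 0.53: A = (b + zy)y = (4.96 + 0.53×4.6)×4.6 = 34.03 m²; P = b + 2y√(1+z²) = 4.96 + 2×4.6×1.132 = 15.37 m. Hydraulic radius R = A/P = 34.03/15.37 = 2.214 m. Q_A = (1/0.017)·34.03·2.214^(2/3)·√0.00032 = 60.83 m³/s.
Channel B: For a circular section of diameter D = 2.64 m at depth y = 1.5 m, the central angle is θ = 2 arccos(1 − 2y/D) = 3.415 rad. Then A = (D²/8)(θ − sin θ) = 3.211 m² and P = Dθ/2 = 4.508 m. Hydraulic radius R = A/P = 3.211/4.508 = 0.7122 m. Q_B = (1/0.017)·3.211·0.7122^(2/3)·√0.00032 = 2.694 m³/s.
Q_A = 60.83 m³/s vs Q_B = 2.694 m³/s, so channel A carries more.

channel A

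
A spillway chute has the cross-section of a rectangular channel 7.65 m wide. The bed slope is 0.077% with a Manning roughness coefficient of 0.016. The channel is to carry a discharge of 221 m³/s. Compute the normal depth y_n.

Manning's equation rearranged: A R^(2/3) = nQ / (1·√S) = 0.016 × 221 / (√0.00077) = 127.4.
Trying y = 10.3 m: A R^(2/3) = 156.1 — too large.
Trying y = 7.69 m: A R^(2/3) = 109.9 — too small.
Trying y = 8.69 m: A R^(2/3) = 127.5 — matches.

y_n = 8.69 m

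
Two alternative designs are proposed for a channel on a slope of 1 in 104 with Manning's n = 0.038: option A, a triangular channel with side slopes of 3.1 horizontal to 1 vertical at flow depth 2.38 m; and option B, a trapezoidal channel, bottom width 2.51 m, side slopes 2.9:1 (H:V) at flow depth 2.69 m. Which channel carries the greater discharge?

channel B

Channel A: For a triangular section with side slope z = 3.1: A = zy² = 3.1×2.38² = 17.56 m²; P = 2y√(1+z²) = 2×2.38×3.257 = 15.5 m. Hydraulic radius R = A/P = 17.56/15.5 = 1.133 m. Q_A = (1/0.038)·17.56·1.133^(2/3)·√0.009615 = 49.23 m³/s.
Channel B: With bottom width b = 2.51 m and side slope z = 2.9: A = (b + zy)y = (2.51 + 2.9×2.69)×2.69 = 27.74 m²; P = b + 2y√(1+z²) = 2.51 + 2×2.69×3.068 = 19.01 m. Hydraulic radius R = A/P = 27.74/19.01 = 1.459 m. Q_B = (1/0.038)·27.74·1.459^(2/3)·√0.009615 = 92.06 m³/s.
Q_A = 49.23 m³/s vs Q_B = 92.06 m³/s, so channel B carries more.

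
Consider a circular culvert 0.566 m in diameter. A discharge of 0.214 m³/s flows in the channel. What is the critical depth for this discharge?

y_c = 0.305 m

At critical depth, Q² T / (g A³) = 1, i.e. A³/T = Q²/g = 0.214²/9.81 = 0.004668.
Try y = 0.224 m: A³/T = 0.001437 — short.
Try y = 0.376 m: A³/T = 0.01046 — over.
Try y = 0.305 m: A³/T = 0.004682 — ≈ 0.004668.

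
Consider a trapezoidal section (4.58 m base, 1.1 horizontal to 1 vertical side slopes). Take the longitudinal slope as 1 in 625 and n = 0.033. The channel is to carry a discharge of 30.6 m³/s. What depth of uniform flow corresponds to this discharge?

y_n = 2.55 m

Manning's equation rearranged: A R^(2/3) = nQ / (1·√S) = 0.033 × 30.6 / (√0.0016) = 25.25.
Try y = 2.2 m: A R^(2/3) = 19.13 — low.
Try y = 2.76 m: A R^(2/3) = 29.28 — high.
Try y = 2.55 m: A R^(2/3) = 25.21 — close enough.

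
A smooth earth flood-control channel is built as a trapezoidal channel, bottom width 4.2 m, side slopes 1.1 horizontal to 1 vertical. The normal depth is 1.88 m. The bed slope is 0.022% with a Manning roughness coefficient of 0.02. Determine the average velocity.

With bottom width b = 4.2 m and side slope z = 1.1: A = (b + zy)y = (4.2 + 1.1×1.88)×1.88 = 11.78 m²; P = b + 2y√(1+z²) = 4.2 + 2×1.88×1.487 = 9.79 m.
Hydraulic radius R = A/P = 11.78/9.79 = 1.204 m.
From Manning's equation, V = (1/n) R^(2/3) S^(1/2) = (1/0.02) × 1.204^(2/3) × 0.00022^(1/2) = 0.839 m/s.

V = 0.839 m/s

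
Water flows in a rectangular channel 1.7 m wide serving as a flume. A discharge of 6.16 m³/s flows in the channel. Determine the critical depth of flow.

For a rectangular channel, critical depth y_c = (q²/g)^(1/3) where q = Q/b = 6.16/1.7 = 3.624 m²/s.
So y_c = (3.624²/9.81)^(1/3) = 1.1 m.

y_c = 1.1 m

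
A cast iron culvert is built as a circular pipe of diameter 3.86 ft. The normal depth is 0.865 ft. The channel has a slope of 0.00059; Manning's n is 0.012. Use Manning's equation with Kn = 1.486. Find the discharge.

For a circular section of diameter D = 3.86 ft at depth y = 0.865 ft, the central angle is θ = 2 arccos(1 − 2y/D) = 1.973 rad. Then A = (D²/8)(θ − sin θ) = 1.96 ft² and P = Dθ/2 = 3.807 ft.
Hydraulic radius R = A/P = 1.96/3.807 = 0.5147 ft.
Manning's equation: Q = (1.486/n) A R^(2/3) S^(1/2) = (1.486/0.012) × 1.96 × 0.5147^(2/3) × 0.00059^(1/2) = 3.79 ft³/s.

Q = 3.79 ft³/s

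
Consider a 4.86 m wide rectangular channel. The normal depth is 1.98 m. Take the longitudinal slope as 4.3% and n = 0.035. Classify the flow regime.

Flow area A = b·y = 4.86 × 1.98 = 9.623 m². Wetted perimeter P = b + 2y = 4.86 + 2×1.98 = 8.82 m.
Hydraulic radius R = A/P = 9.623/8.82 = 1.091 m.
V = (1/n) R^(2/3) √S = (1/0.035) × 1.091^(2/3) × √0.043 = 6.279 m/s. Hydraulic depth D_h = A/T = 9.623/4.86 = 1.98 m.
Froude number Fr = V/√(g·D_h) = 6.279/√(9.81×1.98) = 1.42, which is greater than 1, so the flow is supercritical.

supercritical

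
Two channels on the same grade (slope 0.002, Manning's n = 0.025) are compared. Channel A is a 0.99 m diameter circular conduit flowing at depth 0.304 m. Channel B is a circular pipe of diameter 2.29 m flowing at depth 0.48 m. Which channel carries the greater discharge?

channel B

Channel A: For a circular section of diameter D = 0.99 m at depth y = 0.304 m, the central angle is θ = 2 arccos(1 − 2y/D) = 2.349 rad. Then A = (D²/8)(θ − sin θ) = 0.2006 m² and P = Dθ/2 = 1.163 m. Hydraulic radius R = A/P = 0.2006/1.163 = 0.1725 m. Q_A = (1/0.025)·0.2006·0.1725^(2/3)·√0.002 = 0.1112 m³/s.
Channel B: For a circular section of diameter D = 2.29 m at depth y = 0.48 m, the central angle is θ = 2 arccos(1 − 2y/D) = 1.902 rad. Then A = (D²/8)(θ − sin θ) = 0.6271 m² and P = Dθ/2 = 2.178 m. Hydraulic radius R = A/P = 0.6271/2.178 = 0.2879 m. Q_B = (1/0.025)·0.6271·0.2879^(2/3)·√0.002 = 0.4891 m³/s.
Q_A = 0.1112 m³/s vs Q_B = 0.4891 m³/s, so channel B carries more.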